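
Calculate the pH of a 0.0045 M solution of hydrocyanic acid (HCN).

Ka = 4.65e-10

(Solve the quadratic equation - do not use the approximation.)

x² + Ka×x - Ka×C = 0. Using quadratic formula: [H⁺] = 1.4463e-06

pH = 5.84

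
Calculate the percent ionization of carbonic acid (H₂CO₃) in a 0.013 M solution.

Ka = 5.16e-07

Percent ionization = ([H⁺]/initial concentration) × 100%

Using Ka equilibrium: x² + Ka×x - Ka×C = 0. Solving: [H⁺] = 8.1645e-05. Percent = (8.1645e-05/0.013) × 100

Percent ionization = 0.628%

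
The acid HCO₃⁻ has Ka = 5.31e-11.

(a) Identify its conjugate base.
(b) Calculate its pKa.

(a) The conjugate base is formed by removing one H⁺ from HCO₃⁻, giving CO₃²⁻. (b) pKa = -log(Ka) = -log(5.31e-11) = 10.27.

Conjugate base: CO₃²⁻; pK_a = 10.27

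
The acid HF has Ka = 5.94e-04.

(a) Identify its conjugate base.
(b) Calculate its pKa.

(a) The conjugate base is formed by removing one H⁺ from HF, giving F⁻. (b) pKa = -log(Ka) = -log(5.94e-04) = 3.23.

Conjugate base: F⁻; pK_a = 3.23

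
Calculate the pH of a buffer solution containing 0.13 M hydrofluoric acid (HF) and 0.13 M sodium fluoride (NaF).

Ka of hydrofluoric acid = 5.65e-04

pKa = -log(5.65e-04) = 3.25. pH = pKa + log([A⁻]/[HA]) = 3.25 + log(0.13/0.13)

pH = 3.25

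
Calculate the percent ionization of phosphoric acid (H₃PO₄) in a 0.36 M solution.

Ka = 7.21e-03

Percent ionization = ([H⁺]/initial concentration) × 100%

Using Ka equilibrium: x² + Ka×x - Ka×C = 0. Solving: [H⁺] = 4.7469e-02. Percent = (4.7469e-02/0.36) × 100

Percent ionization = 13.2%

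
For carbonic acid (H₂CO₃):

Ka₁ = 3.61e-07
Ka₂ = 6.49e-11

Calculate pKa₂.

pKa₂ = -log(Ka₂) = -log(6.49e-11) = 10.19.

pK_{a2} = 10.19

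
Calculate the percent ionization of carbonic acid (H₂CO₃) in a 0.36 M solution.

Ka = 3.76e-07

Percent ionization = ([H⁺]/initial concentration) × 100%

Using Ka equilibrium: x² + Ka×x - Ka×C = 0. Solving: [H⁺] = 3.6773e-04. Percent = (3.6773e-04/0.36) × 100

Percent ionization = 0.102%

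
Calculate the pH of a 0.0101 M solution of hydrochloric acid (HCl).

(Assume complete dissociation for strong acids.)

[H⁺] = 0.0101 M for strong acid. pH = -log[H⁺] = -log(0.0101)

pH = 2.00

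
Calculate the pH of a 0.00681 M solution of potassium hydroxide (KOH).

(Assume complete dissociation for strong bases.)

[OH⁻] = 0.00681 M for strong base. pOH = -log[OH⁻] = 2.17, pH = 14 - pOH

pH = 11.83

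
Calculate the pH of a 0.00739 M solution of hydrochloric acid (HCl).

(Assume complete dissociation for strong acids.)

[H⁺] = 0.00739 M for strong acid. pH = -log[H⁺] = -log(0.00739)

pH = 2.13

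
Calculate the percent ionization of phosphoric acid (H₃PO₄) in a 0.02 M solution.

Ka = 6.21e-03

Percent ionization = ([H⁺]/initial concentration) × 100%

Using Ka equilibrium: x² + Ka×x - Ka×C = 0. Solving: [H⁺] = 8.4640e-03. Percent = (8.4640e-03/0.02) × 100

Percent ionization = 42.3%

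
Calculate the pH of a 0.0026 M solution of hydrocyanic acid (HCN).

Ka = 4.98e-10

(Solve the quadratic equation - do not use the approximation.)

x² + Ka×x - Ka×C = 0. Using quadratic formula: [H⁺] = 1.1376e-06

pH = 5.94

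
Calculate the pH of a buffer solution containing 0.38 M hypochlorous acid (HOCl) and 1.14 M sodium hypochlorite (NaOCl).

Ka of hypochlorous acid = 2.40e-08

pKa = -log(2.40e-08) = 7.62. pH = pKa + log([A⁻]/[HA]) = 7.62 + log(1.14/0.38)

pH = 8.10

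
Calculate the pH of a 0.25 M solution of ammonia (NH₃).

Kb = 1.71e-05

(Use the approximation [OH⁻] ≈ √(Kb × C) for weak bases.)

[OH⁻] = √(Kb × C) = √(1.71e-05 × 0.25) = 2.0676e-03. pOH = 2.68, pH = 14 - pOH

pH = 11.32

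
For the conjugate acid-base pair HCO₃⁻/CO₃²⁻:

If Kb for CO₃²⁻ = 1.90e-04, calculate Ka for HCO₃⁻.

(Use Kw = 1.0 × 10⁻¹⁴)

For a conjugate pair Ka × Kb = Kw, so Ka = Kw/Kb = 1.0 × 10⁻¹⁴ / 1.90e-04 = 5.26e-11.

K_a = 5.26e-11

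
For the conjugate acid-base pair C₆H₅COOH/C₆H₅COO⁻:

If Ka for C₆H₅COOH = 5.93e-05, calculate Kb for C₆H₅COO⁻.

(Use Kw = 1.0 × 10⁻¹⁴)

For a conjugate pair Ka × Kb = Kw, so Kb = Kw/Ka = 1.0 × 10⁻¹⁴ / 5.93e-05 = 1.69e-10.

K_b = 1.69e-10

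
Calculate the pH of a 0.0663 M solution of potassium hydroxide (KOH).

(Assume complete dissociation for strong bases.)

[OH⁻] = 0.0663 M for strong base. pOH = -log[OH⁻] = 1.18, pH = 14 - pOH

pH = 12.82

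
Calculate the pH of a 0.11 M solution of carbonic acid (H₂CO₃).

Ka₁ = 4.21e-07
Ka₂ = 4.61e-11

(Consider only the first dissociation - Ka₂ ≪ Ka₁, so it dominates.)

First dissociation dominates. From Ka₁ = [H⁺][HA⁻]/[H₂A], x² + Ka₁·x − Ka₁·C = 0 with C = 0.11 M and Ka₁ = 4.21e-07. Solving: [H⁺] = (−Ka₁ + √(Ka₁² + 4·Ka₁·C)) / 2 = 2.1499e-04 M. pH = -log(2.1499e-04) = 3.67.

pH = 3.67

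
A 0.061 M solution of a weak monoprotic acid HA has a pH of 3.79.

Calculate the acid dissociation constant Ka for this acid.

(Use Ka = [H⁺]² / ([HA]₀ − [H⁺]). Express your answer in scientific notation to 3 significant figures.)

[H⁺] = 10^(−pH) = 10^(−3.79) = 1.622e-04 M. For HA ⇌ H⁺ + A⁻, Ka = [H⁺][A⁻]/[HA] = [H⁺]² / ([HA]₀ − [H⁺]) = (1.622e-04)² / (0.061 − 1.622e-04) = 4.32e-07.

K_a = 4.32e-07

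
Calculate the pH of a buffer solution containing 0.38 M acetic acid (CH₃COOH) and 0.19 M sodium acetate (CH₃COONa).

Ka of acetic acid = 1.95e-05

pKa = -log(1.95e-05) = 4.71. pH = pKa + log([A⁻]/[HA]) = 4.71 + log(0.19/0.38)

pH = 4.41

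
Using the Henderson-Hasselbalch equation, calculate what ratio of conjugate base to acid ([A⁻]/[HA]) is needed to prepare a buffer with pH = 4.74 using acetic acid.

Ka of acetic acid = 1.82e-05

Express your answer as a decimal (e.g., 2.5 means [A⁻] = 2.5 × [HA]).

pKa = -log(1.82e-05) = 4.7399. pH = pKa + log([A⁻]/[HA]), so log([A⁻]/[HA]) = pH − pKa = 4.74 − 4.7399 = 0.0001. [A⁻]/[HA] = 10^(0.0001) = 1.00

[A⁻]/[HA] = 1.00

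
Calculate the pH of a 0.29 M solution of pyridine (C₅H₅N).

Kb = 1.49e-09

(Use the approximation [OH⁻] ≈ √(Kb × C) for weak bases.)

[OH⁻] = √(Kb × C) = √(1.49e-09 × 0.29) = 2.0787e-05. pOH = 4.68, pH = 14 - pOH

pH = 9.32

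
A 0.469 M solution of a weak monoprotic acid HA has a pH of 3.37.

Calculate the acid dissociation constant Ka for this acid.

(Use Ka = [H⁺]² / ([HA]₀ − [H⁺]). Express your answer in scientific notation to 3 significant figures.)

[H⁺] = 10^(−pH) = 10^(−3.37) = 4.266e-04 M. For HA ⇌ H⁺ + A⁻, Ka = [H⁺][A⁻]/[HA] = [H⁺]² / ([HA]₀ − [H⁺]) = (4.266e-04)² / (0.469 − 4.266e-04) = 3.88e-07.

K_a = 3.88e-07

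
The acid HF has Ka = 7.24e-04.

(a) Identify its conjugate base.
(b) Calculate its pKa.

(a) The conjugate base is formed by removing one H⁺ from HF, giving F⁻. (b) pKa = -log(Ka) = -log(7.24e-04) = 3.14.

Conjugate base: F⁻; pK_a = 3.14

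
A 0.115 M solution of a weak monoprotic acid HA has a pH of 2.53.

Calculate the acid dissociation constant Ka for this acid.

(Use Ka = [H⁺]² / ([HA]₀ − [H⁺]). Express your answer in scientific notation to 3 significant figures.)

[H⁺] = 10^(−pH) = 10^(−2.53) = 2.951e-03 M. For HA ⇌ H⁺ + A⁻, Ka = [H⁺][A⁻]/[HA] = [H⁺]² / ([HA]₀ − [H⁺]) = (2.951e-03)² / (0.115 − 2.951e-03) = 7.77e-05.

K_a = 7.77e-05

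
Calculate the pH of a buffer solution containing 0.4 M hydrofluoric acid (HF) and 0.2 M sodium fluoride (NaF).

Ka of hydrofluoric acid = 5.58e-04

pKa = -log(5.58e-04) = 3.25. pH = pKa + log([A⁻]/[HA]) = 3.25 + log(0.2/0.4)

pH = 2.95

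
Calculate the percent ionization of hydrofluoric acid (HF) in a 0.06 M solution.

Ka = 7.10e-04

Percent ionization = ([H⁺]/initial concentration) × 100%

Using Ka equilibrium: x² + Ka×x - Ka×C = 0. Solving: [H⁺] = 6.1815e-03. Percent = (6.1815e-03/0.06) × 100

Percent ionization = 10.3%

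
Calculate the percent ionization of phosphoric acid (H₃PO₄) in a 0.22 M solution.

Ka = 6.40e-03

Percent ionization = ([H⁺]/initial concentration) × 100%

Using Ka equilibrium: x² + Ka×x - Ka×C = 0. Solving: [H⁺] = 3.4460e-02. Percent = (3.4460e-02/0.22) × 100

Percent ionization = 15.7%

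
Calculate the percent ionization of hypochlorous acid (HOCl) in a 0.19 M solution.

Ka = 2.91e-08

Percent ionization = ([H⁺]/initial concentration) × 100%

Using Ka equilibrium: x² + Ka×x - Ka×C = 0. Solving: [H⁺] = 7.4343e-05. Percent = (7.4343e-05/0.19) × 100

Percent ionization = 0.0391%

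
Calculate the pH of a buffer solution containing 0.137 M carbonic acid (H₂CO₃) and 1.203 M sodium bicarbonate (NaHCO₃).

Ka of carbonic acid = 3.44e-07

pKa = -log(3.44e-07) = 6.46. pH = pKa + log([A⁻]/[HA]) = 6.46 + log(1.203/0.137)

pH = 7.41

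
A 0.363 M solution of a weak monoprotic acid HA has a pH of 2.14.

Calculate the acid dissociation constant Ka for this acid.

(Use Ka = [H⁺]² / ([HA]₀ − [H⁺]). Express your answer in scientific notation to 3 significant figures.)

[H⁺] = 10^(−pH) = 10^(−2.14) = 7.244e-03 M. For HA ⇌ H⁺ + A⁻, Ka = [H⁺][A⁻]/[HA] = [H⁺]² / ([HA]₀ − [H⁺]) = (7.244e-03)² / (0.363 − 7.244e-03) = 1.48e-04.

K_a = 1.48e-04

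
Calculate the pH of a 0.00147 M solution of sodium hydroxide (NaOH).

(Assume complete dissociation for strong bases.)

[OH⁻] = 0.00147 M for strong base. pOH = -log[OH⁻] = 2.83, pH = 14 - pOH

pH = 11.17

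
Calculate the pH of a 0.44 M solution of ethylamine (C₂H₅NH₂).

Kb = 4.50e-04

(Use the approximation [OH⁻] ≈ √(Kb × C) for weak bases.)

[OH⁻] = √(Kb × C) = √(4.50e-04 × 0.44) = 1.4071e-02. pOH = 1.85, pH = 14 - pOH

pH = 12.15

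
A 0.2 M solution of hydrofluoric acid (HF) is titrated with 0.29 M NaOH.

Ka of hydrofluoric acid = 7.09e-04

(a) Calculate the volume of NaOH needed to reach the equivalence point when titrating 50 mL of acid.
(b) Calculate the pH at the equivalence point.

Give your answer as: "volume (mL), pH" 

moles acid = 0.2 × 50/1000 = 0.01 mol; V_base = moles/0.29 × 1000 = 34.5 mL. At equivalence only the conjugate base is present: [A⁻] = 0.01/0.084 = 1.1837e-01 M. Kb = Kw/Ka = 1.41e-11; [OH⁻] = √(Kb × [A⁻]) = 1.2921e-06; pOH = 5.89; pH = 14 - pOH = 8.11.

V = 34.5 mL, pH = 8.11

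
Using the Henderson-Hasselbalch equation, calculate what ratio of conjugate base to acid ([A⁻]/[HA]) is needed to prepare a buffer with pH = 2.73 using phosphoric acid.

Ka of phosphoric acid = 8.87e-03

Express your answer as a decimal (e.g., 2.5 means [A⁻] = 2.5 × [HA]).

pKa = -log(8.87e-03) = 2.0521. pH = pKa + log([A⁻]/[HA]), so log([A⁻]/[HA]) = pH − pKa = 2.73 − 2.0521 = 0.6779. [A⁻]/[HA] = 10^(0.6779) = 4.76

[A⁻]/[HA] = 4.76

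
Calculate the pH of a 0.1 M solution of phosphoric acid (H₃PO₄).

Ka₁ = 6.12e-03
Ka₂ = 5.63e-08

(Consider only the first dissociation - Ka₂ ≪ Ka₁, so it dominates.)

First dissociation dominates. From Ka₁ = [H⁺][HA⁻]/[H₂A], x² + Ka₁·x − Ka₁·C = 0 with C = 0.1 M and Ka₁ = 6.12e-03. Solving: [H⁺] = (−Ka₁ + √(Ka₁² + 4·Ka₁·C)) / 2 = 2.1867e-02 M. pH = -log(2.1867e-02) = 1.66.

pH = 1.66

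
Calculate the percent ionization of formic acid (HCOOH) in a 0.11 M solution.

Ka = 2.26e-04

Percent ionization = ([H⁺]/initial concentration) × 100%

Using Ka equilibrium: x² + Ka×x - Ka×C = 0. Solving: [H⁺] = 4.8743e-03. Percent = (4.8743e-03/0.11) × 100

Percent ionization = 4.43%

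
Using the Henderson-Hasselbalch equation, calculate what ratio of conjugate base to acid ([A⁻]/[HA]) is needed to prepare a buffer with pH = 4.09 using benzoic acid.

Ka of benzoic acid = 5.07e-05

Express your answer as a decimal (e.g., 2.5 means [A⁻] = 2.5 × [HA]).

pKa = -log(5.07e-05) = 4.2950. pH = pKa + log([A⁻]/[HA]), so log([A⁻]/[HA]) = pH − pKa = 4.09 − 4.2950 = -0.2050. [A⁻]/[HA] = 10^(-0.2050) = 0.624

[A⁻]/[HA] = 0.624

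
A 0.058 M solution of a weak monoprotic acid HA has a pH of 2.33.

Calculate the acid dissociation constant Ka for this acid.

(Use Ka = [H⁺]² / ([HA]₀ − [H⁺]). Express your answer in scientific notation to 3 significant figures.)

[H⁺] = 10^(−pH) = 10^(−2.33) = 4.677e-03 M. For HA ⇌ H⁺ + A⁻, Ka = [H⁺][A⁻]/[HA] = [H⁺]² / ([HA]₀ − [H⁺]) = (4.677e-03)² / (0.058 − 4.677e-03) = 4.10e-04.

K_a = 4.10e-04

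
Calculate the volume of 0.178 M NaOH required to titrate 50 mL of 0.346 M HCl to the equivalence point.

At equivalence: moles acid = moles base. moles HCl = 0.346 × 50/1000 = 0.0173 mol. V_base = moles / 0.178 × 1000 = 97.2 mL.

V_{base} = 97.2 mL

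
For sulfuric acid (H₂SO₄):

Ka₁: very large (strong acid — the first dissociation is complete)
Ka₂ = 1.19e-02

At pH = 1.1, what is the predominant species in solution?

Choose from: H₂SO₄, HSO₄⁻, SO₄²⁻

The first dissociation is complete, so H₂SO₄ itself is never the predominant species in water; pKa₂ = -log(1.19e-02) = 1.92. For a polyprotic acid the predominant species crosses at each pKa: below pKa_n the protonated form dominates, above it the deprotonated form does. At pH = 1.1, the predominant species is HSO₄⁻.

HSO₄⁻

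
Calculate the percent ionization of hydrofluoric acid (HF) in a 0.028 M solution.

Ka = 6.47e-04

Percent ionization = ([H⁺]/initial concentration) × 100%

Using Ka equilibrium: x² + Ka×x - Ka×C = 0. Solving: [H⁺] = 3.9451e-03. Percent = (3.9451e-03/0.028) × 100

Percent ionization = 14.1%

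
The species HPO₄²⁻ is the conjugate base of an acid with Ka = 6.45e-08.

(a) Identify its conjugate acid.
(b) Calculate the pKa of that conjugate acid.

(a) The conjugate acid is formed by adding one H⁺ to HPO₄²⁻, giving H₂PO₄⁻. (b) pKa = -log(Ka) = -log(6.45e-08) = 7.19.

Conjugate acid: H₂PO₄⁻; pK_a = 7.19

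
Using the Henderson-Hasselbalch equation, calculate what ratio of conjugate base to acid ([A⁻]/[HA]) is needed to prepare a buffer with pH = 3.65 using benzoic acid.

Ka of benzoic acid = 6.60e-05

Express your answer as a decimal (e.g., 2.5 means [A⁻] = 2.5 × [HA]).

pKa = -log(6.60e-05) = 4.1805. pH = pKa + log([A⁻]/[HA]), so log([A⁻]/[HA]) = pH − pKa = 3.65 − 4.1805 = -0.5305. [A⁻]/[HA] = 10^(-0.5305) = 0.295

[A⁻]/[HA] = 0.295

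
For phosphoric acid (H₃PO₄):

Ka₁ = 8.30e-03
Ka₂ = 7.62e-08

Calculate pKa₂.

pKa₂ = -log(Ka₂) = -log(7.62e-08) = 7.12.

pK_{a2} = 7.12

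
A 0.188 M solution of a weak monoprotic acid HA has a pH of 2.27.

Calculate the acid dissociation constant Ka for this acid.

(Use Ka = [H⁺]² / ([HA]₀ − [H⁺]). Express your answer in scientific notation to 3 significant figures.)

[H⁺] = 10^(−pH) = 10^(−2.27) = 5.370e-03 M. For HA ⇌ H⁺ + A⁻, Ka = [H⁺][A⁻]/[HA] = [H⁺]² / ([HA]₀ − [H⁺]) = (5.370e-03)² / (0.188 − 5.370e-03) = 1.58e-04.

K_a = 1.58e-04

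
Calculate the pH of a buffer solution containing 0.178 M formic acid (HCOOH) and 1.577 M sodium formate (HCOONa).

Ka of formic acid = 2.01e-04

pKa = -log(2.01e-04) = 3.70. pH = pKa + log([A⁻]/[HA]) = 3.70 + log(1.577/0.178)

pH = 4.64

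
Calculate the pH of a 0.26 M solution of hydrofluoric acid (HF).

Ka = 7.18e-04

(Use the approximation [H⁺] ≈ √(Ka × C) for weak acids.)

[H⁺] = √(Ka × C) = √(7.18e-04 × 0.26) = 1.3663e-02. pH = -log(1.3663e-02)

pH = 1.86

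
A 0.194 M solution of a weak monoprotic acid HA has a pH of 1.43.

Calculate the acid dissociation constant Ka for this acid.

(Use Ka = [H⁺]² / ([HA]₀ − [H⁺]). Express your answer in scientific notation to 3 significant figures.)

[H⁺] = 10^(−pH) = 10^(−1.43) = 3.715e-02 M. For HA ⇌ H⁺ + A⁻, Ka = [H⁺][A⁻]/[HA] = [H⁺]² / ([HA]₀ − [H⁺]) = (3.715e-02)² / (0.194 − 3.715e-02) = 8.80e-03.

K_a = 8.80e-03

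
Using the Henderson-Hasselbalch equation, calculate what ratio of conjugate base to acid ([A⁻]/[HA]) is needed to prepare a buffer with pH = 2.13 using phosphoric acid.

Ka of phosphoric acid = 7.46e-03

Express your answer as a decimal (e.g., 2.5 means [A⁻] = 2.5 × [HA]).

pKa = -log(7.46e-03) = 2.1273. pH = pKa + log([A⁻]/[HA]), so log([A⁻]/[HA]) = pH − pKa = 2.13 − 2.1273 = 0.0027. [A⁻]/[HA] = 10^(0.0027) = 1.01

[A⁻]/[HA] = 1.01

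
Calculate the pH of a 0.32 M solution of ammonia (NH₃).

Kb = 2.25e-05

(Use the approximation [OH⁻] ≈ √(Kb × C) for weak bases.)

[OH⁻] = √(Kb × C) = √(2.25e-05 × 0.32) = 2.6833e-03. pOH = 2.57, pH = 14 - pOH

pH = 11.43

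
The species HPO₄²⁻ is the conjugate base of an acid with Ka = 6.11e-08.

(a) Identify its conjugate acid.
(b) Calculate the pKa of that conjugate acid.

(a) The conjugate acid is formed by adding one H⁺ to HPO₄²⁻, giving H₂PO₄⁻. (b) pKa = -log(Ka) = -log(6.11e-08) = 7.21.

Conjugate acid: H₂PO₄⁻; pK_a = 7.21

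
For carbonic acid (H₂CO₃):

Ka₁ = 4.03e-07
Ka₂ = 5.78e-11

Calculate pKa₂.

pKa₂ = -log(Ka₂) = -log(5.78e-11) = 10.24.

pK_{a2} = 10.24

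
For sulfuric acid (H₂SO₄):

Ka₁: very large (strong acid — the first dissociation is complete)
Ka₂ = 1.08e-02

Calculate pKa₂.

pKa₂ = -log(Ka₂) = -log(1.08e-02) = 1.97.

pK_{a2} = 1.97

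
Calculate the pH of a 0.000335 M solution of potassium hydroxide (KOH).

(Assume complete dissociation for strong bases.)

[OH⁻] = 0.000335 M for strong base. pOH = -log[OH⁻] = 3.47, pH = 14 - pOH

pH = 10.53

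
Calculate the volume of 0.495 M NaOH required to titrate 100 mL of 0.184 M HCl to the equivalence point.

At equivalence: moles acid = moles base. moles HCl = 0.184 × 100/1000 = 0.0184 mol. V_base = moles / 0.495 × 1000 = 37.2 mL.

V_{base} = 37.2 mL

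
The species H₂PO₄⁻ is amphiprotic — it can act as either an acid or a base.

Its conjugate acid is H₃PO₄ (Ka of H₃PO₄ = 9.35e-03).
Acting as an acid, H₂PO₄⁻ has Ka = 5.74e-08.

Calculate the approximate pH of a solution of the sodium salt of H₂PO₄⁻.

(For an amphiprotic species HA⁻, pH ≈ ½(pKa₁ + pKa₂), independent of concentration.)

pKa₁ = -log(9.35e-03) = 2.03; pKa₂ = -log(5.74e-08) = 7.24. For an amphiprotic species, pH ≈ ½(pKa₁ + pKa₂) = ½(2.03 + 7.24) = 4.64.

pH = 4.64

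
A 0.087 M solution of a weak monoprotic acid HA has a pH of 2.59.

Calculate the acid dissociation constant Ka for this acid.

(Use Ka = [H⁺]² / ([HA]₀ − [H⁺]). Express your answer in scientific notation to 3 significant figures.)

[H⁺] = 10^(−pH) = 10^(−2.59) = 2.570e-03 M. For HA ⇌ H⁺ + A⁻, Ka = [H⁺][A⁻]/[HA] = [H⁺]² / ([HA]₀ − [H⁺]) = (2.570e-03)² / (0.087 − 2.570e-03) = 7.83e-05.

K_a = 7.83e-05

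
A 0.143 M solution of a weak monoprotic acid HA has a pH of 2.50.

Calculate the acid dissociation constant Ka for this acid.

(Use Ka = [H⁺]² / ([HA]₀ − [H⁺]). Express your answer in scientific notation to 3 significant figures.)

[H⁺] = 10^(−pH) = 10^(−2.50) = 3.162e-03 M. For HA ⇌ H⁺ + A⁻, Ka = [H⁺][A⁻]/[HA] = [H⁺]² / ([HA]₀ − [H⁺]) = (3.162e-03)² / (0.143 − 3.162e-03) = 7.15e-05.

K_a = 7.15e-05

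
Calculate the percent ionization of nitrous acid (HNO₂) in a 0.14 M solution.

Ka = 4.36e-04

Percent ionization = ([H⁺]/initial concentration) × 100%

Using Ka equilibrium: x² + Ka×x - Ka×C = 0. Solving: [H⁺] = 7.5979e-03. Percent = (7.5979e-03/0.14) × 100

Percent ionization = 5.43%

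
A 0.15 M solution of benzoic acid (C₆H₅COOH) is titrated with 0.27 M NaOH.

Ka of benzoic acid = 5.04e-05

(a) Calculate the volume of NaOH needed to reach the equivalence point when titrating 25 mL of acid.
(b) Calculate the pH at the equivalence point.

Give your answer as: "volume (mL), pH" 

moles acid = 0.15 × 25/1000 = 0.00375 mol; V_base = moles/0.27 × 1000 = 13.9 mL. At equivalence only the conjugate base is present: [A⁻] = 0.00375/0.039 = 9.6429e-02 M. Kb = Kw/Ka = 1.98e-10; [OH⁻] = √(Kb × [A⁻]) = 4.3741e-06; pOH = 5.36; pH = 14 - pOH = 8.64.

V = 13.9 mL, pH = 8.64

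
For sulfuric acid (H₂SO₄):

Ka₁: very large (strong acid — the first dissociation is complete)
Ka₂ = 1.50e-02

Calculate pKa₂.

pKa₂ = -log(Ka₂) = -log(1.50e-02) = 1.82.

pK_{a2} = 1.82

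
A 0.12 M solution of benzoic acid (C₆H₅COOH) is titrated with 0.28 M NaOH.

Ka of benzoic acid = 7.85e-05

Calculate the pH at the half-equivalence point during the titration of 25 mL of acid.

At half-equivalence [HA] = [A⁻], so Henderson-Hasselbalch gives pH = pKa = -log(7.85e-05) = 4.11.

pH = pKa = 4.11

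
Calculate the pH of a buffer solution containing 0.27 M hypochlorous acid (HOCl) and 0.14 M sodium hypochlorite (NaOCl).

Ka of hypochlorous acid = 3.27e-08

pKa = -log(3.27e-08) = 7.49. pH = pKa + log([A⁻]/[HA]) = 7.49 + log(0.14/0.27)

pH = 7.20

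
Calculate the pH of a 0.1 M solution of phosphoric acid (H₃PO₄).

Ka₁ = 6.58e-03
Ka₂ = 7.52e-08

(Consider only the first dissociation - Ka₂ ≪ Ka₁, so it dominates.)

First dissociation dominates. From Ka₁ = [H⁺][HA⁻]/[H₂A], x² + Ka₁·x − Ka₁·C = 0 with C = 0.1 M and Ka₁ = 6.58e-03. Solving: [H⁺] = (−Ka₁ + √(Ka₁² + 4·Ka₁·C)) / 2 = 2.2572e-02 M. pH = -log(2.2572e-02) = 1.65.

pH = 1.65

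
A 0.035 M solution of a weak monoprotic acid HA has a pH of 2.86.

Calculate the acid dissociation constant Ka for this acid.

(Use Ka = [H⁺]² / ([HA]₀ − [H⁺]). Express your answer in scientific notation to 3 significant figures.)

[H⁺] = 10^(−pH) = 10^(−2.86) = 1.380e-03 M. For HA ⇌ H⁺ + A⁻, Ka = [H⁺][A⁻]/[HA] = [H⁺]² / ([HA]₀ − [H⁺]) = (1.380e-03)² / (0.035 − 1.380e-03) = 5.67e-05.

K_a = 5.67e-05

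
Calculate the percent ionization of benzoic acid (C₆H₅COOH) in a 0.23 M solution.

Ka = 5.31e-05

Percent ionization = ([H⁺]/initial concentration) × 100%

Using Ka equilibrium: x² + Ka×x - Ka×C = 0. Solving: [H⁺] = 3.4683e-03. Percent = (3.4683e-03/0.23) × 100

Percent ionization = 1.51%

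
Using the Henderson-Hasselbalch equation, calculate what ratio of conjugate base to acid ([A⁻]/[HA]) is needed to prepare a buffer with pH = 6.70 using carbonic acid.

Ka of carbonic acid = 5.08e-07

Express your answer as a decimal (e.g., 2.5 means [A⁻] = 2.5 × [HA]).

pKa = -log(5.08e-07) = 6.2941. pH = pKa + log([A⁻]/[HA]), so log([A⁻]/[HA]) = pH − pKa = 6.70 − 6.2941 = 0.4059. [A⁻]/[HA] = 10^(0.4059) = 2.55

[A⁻]/[HA] = 2.55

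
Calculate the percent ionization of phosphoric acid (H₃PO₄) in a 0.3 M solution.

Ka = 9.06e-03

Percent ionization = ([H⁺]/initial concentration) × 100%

Using Ka equilibrium: x² + Ka×x - Ka×C = 0. Solving: [H⁺] = 4.7801e-02. Percent = (4.7801e-02/0.3) × 100

Percent ionization = 15.9%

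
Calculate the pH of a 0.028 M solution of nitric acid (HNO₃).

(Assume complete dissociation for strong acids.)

[H⁺] = 0.028 M for strong acid. pH = -log[H⁺] = -log(0.028)

pH = 1.55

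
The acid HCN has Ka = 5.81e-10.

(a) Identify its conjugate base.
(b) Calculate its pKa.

(a) The conjugate base is formed by removing one H⁺ from HCN, giving CN⁻. (b) pKa = -log(Ka) = -log(5.81e-10) = 9.24.

Conjugate base: CN⁻; pK_a = 9.24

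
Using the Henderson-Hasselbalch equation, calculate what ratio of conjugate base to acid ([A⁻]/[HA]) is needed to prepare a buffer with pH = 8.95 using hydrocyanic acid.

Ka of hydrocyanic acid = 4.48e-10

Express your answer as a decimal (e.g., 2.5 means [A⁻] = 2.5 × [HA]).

pKa = -log(4.48e-10) = 9.3487. pH = pKa + log([A⁻]/[HA]), so log([A⁻]/[HA]) = pH − pKa = 8.95 − 9.3487 = -0.3987. [A⁻]/[HA] = 10^(-0.3987) = 0.399

[A⁻]/[HA] = 0.399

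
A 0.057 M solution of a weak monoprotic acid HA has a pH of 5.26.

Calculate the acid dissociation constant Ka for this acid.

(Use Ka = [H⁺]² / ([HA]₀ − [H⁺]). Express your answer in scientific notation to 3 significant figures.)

[H⁺] = 10^(−pH) = 10^(−5.26) = 5.495e-06 M. For HA ⇌ H⁺ + A⁻, Ka = [H⁺][A⁻]/[HA] = [H⁺]² / ([HA]₀ − [H⁺]) = (5.495e-06)² / (0.057 − 5.495e-06) = 5.30e-10.

K_a = 5.30e-10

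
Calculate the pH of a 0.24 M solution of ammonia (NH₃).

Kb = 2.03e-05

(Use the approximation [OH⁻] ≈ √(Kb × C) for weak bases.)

[OH⁻] = √(Kb × C) = √(2.03e-05 × 0.24) = 2.2073e-03. pOH = 2.66, pH = 14 - pOH

pH = 11.34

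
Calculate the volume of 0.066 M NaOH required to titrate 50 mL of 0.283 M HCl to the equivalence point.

At equivalence: moles acid = moles base. moles HCl = 0.283 × 50/1000 = 0.01415 mol. V_base = moles / 0.066 × 1000 = 214.4 mL.

V_{base} = 214.4 mL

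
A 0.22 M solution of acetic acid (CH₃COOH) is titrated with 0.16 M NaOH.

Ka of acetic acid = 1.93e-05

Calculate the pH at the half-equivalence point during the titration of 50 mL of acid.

At half-equivalence [HA] = [A⁻], so Henderson-Hasselbalch gives pH = pKa = -log(1.93e-05) = 4.71.

pH = pKa = 4.71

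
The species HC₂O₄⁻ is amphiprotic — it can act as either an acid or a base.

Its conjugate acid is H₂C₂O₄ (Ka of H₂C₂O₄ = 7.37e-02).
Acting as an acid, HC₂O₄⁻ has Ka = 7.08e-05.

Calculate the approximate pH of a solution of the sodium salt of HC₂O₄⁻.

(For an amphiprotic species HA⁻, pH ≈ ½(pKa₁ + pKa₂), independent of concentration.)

pKa₁ = -log(7.37e-02) = 1.13; pKa₂ = -log(7.08e-05) = 4.15. For an amphiprotic species, pH ≈ ½(pKa₁ + pKa₂) = ½(1.13 + 4.15) = 2.64.

pH = 2.64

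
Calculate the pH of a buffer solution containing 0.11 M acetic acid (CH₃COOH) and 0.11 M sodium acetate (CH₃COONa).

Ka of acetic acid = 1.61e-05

pKa = -log(1.61e-05) = 4.79. pH = pKa + log([A⁻]/[HA]) = 4.79 + log(0.11/0.11)

pH = 4.79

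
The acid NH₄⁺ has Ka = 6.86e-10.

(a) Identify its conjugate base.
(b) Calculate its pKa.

(a) The conjugate base is formed by removing one H⁺ from NH₄⁺, giving NH₃. (b) pKa = -log(Ka) = -log(6.86e-10) = 9.16.

Conjugate base: NH₃; pK_a = 9.16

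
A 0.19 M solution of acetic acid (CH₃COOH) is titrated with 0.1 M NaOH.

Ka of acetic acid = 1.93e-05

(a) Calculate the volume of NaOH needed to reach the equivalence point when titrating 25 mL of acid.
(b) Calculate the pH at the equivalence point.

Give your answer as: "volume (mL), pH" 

moles acid = 0.19 × 25/1000 = 0.00475 mol; V_base = moles/0.1 × 1000 = 47.5 mL. At equivalence only the conjugate base is present: [A⁻] = 0.00475/0.072 = 6.5517e-02 M. Kb = Kw/Ka = 5.18e-10; [OH⁻] = √(Kb × [A⁻]) = 5.8264e-06; pOH = 5.23; pH = 14 - pOH = 8.77.

V = 47.5 mL, pH = 8.77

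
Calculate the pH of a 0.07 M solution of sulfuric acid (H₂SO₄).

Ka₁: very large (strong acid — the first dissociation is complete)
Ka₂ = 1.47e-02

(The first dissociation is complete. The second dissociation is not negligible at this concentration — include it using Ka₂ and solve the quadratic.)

First dissociation is complete: [H⁺]₀ = [HSO₄⁻]₀ = C = 0.07 M. Second dissociation HSO₄⁻ ⇌ H⁺ + SO₄²⁻: let x = [SO₄²⁻]. Ka₂ = (C + x)·x / (C − x) = 1.47e-02 → x² + (C + Ka₂)·x − Ka₂·C = 0 → x² + 0.08470·x − 1.029e-03 = 0. x = (−0.08470 + √(0.08470² + 4 × 1.029e-03)) / 2 = 1.0777e-02 M. [H⁺] = C + x = 0.07 + 1.0777e-02 = 8.0777e-02 M. pH = -log(8.0777e-02) = 1.09.

pH = 1.09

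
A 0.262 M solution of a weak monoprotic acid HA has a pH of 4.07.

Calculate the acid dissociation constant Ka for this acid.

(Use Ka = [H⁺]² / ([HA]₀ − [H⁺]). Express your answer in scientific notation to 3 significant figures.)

[H⁺] = 10^(−pH) = 10^(−4.07) = 8.511e-05 M. For HA ⇌ H⁺ + A⁻, Ka = [H⁺][A⁻]/[HA] = [H⁺]² / ([HA]₀ − [H⁺]) = (8.511e-05)² / (0.262 − 8.511e-05) = 2.77e-08.

K_a = 2.77e-08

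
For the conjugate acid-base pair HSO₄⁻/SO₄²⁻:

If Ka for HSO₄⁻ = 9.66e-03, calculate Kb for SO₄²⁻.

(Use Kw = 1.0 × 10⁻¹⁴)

For a conjugate pair Ka × Kb = Kw, so Kb = Kw/Ka = 1.0 × 10⁻¹⁴ / 9.66e-03 = 1.04e-12.

K_b = 1.04e-12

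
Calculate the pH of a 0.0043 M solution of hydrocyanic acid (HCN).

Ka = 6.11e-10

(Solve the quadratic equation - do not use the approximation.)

x² + Ka×x - Ka×C = 0. Using quadratic formula: [H⁺] = 1.6206e-06

pH = 5.79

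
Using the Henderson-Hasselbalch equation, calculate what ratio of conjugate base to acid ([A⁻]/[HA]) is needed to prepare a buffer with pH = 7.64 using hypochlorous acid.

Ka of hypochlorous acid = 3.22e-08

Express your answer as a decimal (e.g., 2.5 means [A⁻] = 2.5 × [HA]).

pKa = -log(3.22e-08) = 7.4921. pH = pKa + log([A⁻]/[HA]), so log([A⁻]/[HA]) = pH − pKa = 7.64 − 7.4921 = 0.1479. [A⁻]/[HA] = 10^(0.1479) = 1.41

[A⁻]/[HA] = 1.41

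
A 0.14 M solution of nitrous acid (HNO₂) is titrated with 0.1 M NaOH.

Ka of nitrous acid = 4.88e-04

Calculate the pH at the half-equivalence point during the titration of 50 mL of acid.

At half-equivalence [HA] = [A⁻], so Henderson-Hasselbalch gives pH = pKa = -log(4.88e-04) = 3.31.

pH = pKa = 3.31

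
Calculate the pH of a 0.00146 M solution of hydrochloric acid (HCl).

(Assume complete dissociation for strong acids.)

[H⁺] = 0.00146 M for strong acid. pH = -log[H⁺] = -log(0.00146)

pH = 2.84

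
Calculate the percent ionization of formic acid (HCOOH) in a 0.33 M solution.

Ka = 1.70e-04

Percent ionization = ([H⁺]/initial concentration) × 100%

Using Ka equilibrium: x² + Ka×x - Ka×C = 0. Solving: [H⁺] = 7.4055e-03. Percent = (7.4055e-03/0.33) × 100

Percent ionization = 2.24%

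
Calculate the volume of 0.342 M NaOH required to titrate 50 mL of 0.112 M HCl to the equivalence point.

At equivalence: moles acid = moles base. moles HCl = 0.112 × 50/1000 = 0.0056 mol. V_base = moles / 0.342 × 1000 = 16.4 mL.

V_{base} = 16.4 mL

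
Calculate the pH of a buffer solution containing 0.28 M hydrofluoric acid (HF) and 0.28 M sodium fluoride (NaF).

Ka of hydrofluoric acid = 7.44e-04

pKa = -log(7.44e-04) = 3.13. pH = pKa + log([A⁻]/[HA]) = 3.13 + log(0.28/0.28)

pH = 3.13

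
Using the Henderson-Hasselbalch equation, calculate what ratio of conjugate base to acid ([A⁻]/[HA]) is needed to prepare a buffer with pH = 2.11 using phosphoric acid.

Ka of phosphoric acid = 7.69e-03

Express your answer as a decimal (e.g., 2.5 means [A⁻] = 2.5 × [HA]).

pKa = -log(7.69e-03) = 2.1141. pH = pKa + log([A⁻]/[HA]), so log([A⁻]/[HA]) = pH − pKa = 2.11 − 2.1141 = -0.0041. [A⁻]/[HA] = 10^(-0.0041) = 0.991

[A⁻]/[HA] = 0.991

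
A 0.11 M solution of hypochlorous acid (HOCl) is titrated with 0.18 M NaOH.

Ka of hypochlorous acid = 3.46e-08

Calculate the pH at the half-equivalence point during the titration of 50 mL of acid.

At half-equivalence [HA] = [A⁻], so Henderson-Hasselbalch gives pH = pKa = -log(3.46e-08) = 7.46.

pH = pKa = 7.46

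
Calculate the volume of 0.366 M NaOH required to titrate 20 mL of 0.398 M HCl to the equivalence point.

At equivalence: moles acid = moles base. moles HCl = 0.398 × 20/1000 = 0.00796 mol. V_base = moles / 0.366 × 1000 = 21.7 mL.

V_{base} = 21.7 mL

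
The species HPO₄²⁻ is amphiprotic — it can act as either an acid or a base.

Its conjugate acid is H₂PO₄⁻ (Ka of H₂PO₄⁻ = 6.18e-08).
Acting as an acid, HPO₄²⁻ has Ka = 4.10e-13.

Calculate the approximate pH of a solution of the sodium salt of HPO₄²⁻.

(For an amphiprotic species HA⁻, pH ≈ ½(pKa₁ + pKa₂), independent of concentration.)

pKa₁ = -log(6.18e-08) = 7.21; pKa₂ = -log(4.10e-13) = 12.39. For an amphiprotic species, pH ≈ ½(pKa₁ + pKa₂) = ½(7.21 + 12.39) = 9.80.

pH = 9.80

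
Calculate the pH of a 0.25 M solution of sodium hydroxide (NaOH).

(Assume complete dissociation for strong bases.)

[OH⁻] = 0.25 M for strong base. pOH = -log[OH⁻] = 0.60, pH = 14 - pOH

pH = 13.40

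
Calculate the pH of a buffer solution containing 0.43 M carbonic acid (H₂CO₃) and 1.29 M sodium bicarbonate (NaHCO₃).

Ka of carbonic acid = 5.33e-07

pKa = -log(5.33e-07) = 6.27. pH = pKa + log([A⁻]/[HA]) = 6.27 + log(1.29/0.43)

pH = 6.75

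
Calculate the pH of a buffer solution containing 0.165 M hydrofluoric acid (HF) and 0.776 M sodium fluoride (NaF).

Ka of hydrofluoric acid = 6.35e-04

pKa = -log(6.35e-04) = 3.20. pH = pKa + log([A⁻]/[HA]) = 3.20 + log(0.776/0.165)

pH = 3.87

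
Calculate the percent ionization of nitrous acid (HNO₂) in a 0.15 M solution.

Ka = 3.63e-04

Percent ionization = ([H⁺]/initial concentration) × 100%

Using Ka equilibrium: x² + Ka×x - Ka×C = 0. Solving: [H⁺] = 7.1998e-03. Percent = (7.1998e-03/0.15) × 100

Percent ionization = 4.8%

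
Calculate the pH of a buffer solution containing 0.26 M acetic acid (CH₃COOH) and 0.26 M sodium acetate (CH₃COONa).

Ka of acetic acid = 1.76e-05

pKa = -log(1.76e-05) = 4.75. pH = pKa + log([A⁻]/[HA]) = 4.75 + log(0.26/0.26)

pH = 4.75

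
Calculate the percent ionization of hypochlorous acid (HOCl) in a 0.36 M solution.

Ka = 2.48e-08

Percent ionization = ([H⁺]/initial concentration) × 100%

Using Ka equilibrium: x² + Ka×x - Ka×C = 0. Solving: [H⁺] = 9.4476e-05. Percent = (9.4476e-05/0.36) × 100

Percent ionization = 0.0262%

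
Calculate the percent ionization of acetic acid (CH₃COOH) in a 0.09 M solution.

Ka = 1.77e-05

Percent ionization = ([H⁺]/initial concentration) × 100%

Using Ka equilibrium: x² + Ka×x - Ka×C = 0. Solving: [H⁺] = 1.2533e-03. Percent = (1.2533e-03/0.09) × 100

Percent ionization = 1.39%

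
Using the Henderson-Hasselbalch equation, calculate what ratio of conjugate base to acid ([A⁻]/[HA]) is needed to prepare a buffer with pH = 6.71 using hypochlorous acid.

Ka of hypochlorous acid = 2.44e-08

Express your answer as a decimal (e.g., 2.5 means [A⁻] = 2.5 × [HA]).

pKa = -log(2.44e-08) = 7.6126. pH = pKa + log([A⁻]/[HA]), so log([A⁻]/[HA]) = pH − pKa = 6.71 − 7.6126 = -0.9026. [A⁻]/[HA] = 10^(-0.9026) = 0.125

[A⁻]/[HA] = 0.125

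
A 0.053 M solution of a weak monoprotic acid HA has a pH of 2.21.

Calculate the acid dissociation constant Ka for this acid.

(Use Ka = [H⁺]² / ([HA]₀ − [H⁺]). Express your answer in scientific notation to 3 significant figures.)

[H⁺] = 10^(−pH) = 10^(−2.21) = 6.166e-03 M. For HA ⇌ H⁺ + A⁻, Ka = [H⁺][A⁻]/[HA] = [H⁺]² / ([HA]₀ − [H⁺]) = (6.166e-03)² / (0.053 − 6.166e-03) = 8.12e-04.

K_a = 8.12e-04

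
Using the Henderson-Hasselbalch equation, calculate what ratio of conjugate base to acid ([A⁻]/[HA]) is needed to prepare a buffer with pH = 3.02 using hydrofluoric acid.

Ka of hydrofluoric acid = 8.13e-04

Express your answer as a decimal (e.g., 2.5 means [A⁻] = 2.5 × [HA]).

pKa = -log(8.13e-04) = 3.0899. pH = pKa + log([A⁻]/[HA]), so log([A⁻]/[HA]) = pH − pKa = 3.02 − 3.0899 = -0.0699. [A⁻]/[HA] = 10^(-0.0699) = 0.851

[A⁻]/[HA] = 0.851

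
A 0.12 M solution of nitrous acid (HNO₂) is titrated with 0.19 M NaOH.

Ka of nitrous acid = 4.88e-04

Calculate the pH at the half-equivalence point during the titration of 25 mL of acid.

At half-equivalence [HA] = [A⁻], so Henderson-Hasselbalch gives pH = pKa = -log(4.88e-04) = 3.31.

pH = pKa = 3.31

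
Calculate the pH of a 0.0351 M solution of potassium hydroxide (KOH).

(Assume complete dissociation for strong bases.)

[OH⁻] = 0.0351 M for strong base. pOH = -log[OH⁻] = 1.45, pH = 14 - pOH

pH = 12.55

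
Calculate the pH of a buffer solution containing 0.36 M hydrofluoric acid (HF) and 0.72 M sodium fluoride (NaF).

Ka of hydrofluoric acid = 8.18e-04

pKa = -log(8.18e-04) = 3.09. pH = pKa + log([A⁻]/[HA]) = 3.09 + log(0.72/0.36)

pH = 3.39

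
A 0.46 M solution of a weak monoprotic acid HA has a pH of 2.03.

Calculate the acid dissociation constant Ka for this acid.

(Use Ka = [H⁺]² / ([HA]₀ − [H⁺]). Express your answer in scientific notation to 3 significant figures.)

[H⁺] = 10^(−pH) = 10^(−2.03) = 9.333e-03 M. For HA ⇌ H⁺ + A⁻, Ka = [H⁺][A⁻]/[HA] = [H⁺]² / ([HA]₀ − [H⁺]) = (9.333e-03)² / (0.46 − 9.333e-03) = 1.93e-04.

K_a = 1.93e-04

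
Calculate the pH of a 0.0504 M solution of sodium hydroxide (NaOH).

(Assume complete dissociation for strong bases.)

[OH⁻] = 0.0504 M for strong base. pOH = -log[OH⁻] = 1.30, pH = 14 - pOH

pH = 12.70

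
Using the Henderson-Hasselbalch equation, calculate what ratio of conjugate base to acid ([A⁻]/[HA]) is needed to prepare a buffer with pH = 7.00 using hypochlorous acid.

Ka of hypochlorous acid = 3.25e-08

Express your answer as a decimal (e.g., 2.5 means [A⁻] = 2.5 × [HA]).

pKa = -log(3.25e-08) = 7.4881. pH = pKa + log([A⁻]/[HA]), so log([A⁻]/[HA]) = pH − pKa = 7.00 − 7.4881 = -0.4881. [A⁻]/[HA] = 10^(-0.4881) = 0.325

[A⁻]/[HA] = 0.325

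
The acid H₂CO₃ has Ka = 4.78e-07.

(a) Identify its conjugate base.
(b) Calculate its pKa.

(a) The conjugate base is formed by removing one H⁺ from H₂CO₃, giving HCO₃⁻. (b) pKa = -log(Ka) = -log(4.78e-07) = 6.32.

Conjugate base: HCO₃⁻; pK_a = 6.32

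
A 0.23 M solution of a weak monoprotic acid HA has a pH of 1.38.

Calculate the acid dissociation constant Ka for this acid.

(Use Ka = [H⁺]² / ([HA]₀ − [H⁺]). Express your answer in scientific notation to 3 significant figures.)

[H⁺] = 10^(−pH) = 10^(−1.38) = 4.169e-02 M. For HA ⇌ H⁺ + A⁻, Ka = [H⁺][A⁻]/[HA] = [H⁺]² / ([HA]₀ − [H⁺]) = (4.169e-02)² / (0.23 − 4.169e-02) = 9.23e-03.

K_a = 9.23e-03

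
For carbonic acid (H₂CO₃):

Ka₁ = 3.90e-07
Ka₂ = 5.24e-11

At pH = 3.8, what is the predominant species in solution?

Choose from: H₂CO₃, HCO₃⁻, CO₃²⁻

pKa₁ = 6.41, pKa₂ = 10.28. For a polyprotic acid the predominant species crosses at each pKa: below pKa_n the protonated form dominates, above it the deprotonated form does. At pH = 3.8, the predominant species is H₂CO₃.

H₂CO₃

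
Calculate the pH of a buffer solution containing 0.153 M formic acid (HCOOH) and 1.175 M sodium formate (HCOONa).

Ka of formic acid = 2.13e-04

pKa = -log(2.13e-04) = 3.67. pH = pKa + log([A⁻]/[HA]) = 3.67 + log(1.175/0.153)

pH = 4.56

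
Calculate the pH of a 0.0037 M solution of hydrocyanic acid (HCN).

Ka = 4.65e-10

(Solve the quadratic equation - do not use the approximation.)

x² + Ka×x - Ka×C = 0. Using quadratic formula: [H⁺] = 1.3114e-06

pH = 5.88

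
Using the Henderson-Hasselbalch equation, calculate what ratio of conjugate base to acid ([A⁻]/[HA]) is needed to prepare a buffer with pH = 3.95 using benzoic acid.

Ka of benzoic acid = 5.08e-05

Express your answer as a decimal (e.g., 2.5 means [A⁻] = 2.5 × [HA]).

pKa = -log(5.08e-05) = 4.2941. pH = pKa + log([A⁻]/[HA]), so log([A⁻]/[HA]) = pH − pKa = 3.95 − 4.2941 = -0.3441. [A⁻]/[HA] = 10^(-0.3441) = 0.453

[A⁻]/[HA] = 0.453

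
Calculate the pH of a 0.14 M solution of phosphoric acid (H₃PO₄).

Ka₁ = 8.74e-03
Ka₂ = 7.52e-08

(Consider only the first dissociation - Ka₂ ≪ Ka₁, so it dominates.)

First dissociation dominates. From Ka₁ = [H⁺][HA⁻]/[H₂A], x² + Ka₁·x − Ka₁·C = 0 with C = 0.14 M and Ka₁ = 8.74e-03. Solving: [H⁺] = (−Ka₁ + √(Ka₁² + 4·Ka₁·C)) / 2 = 3.0882e-02 M. pH = -log(3.0882e-02) = 1.51.

pH = 1.51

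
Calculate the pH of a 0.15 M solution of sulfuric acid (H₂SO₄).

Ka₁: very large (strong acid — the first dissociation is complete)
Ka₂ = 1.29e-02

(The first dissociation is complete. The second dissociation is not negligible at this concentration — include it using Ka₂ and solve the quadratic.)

First dissociation is complete: [H⁺]₀ = [HSO₄⁻]₀ = C = 0.15 M. Second dissociation HSO₄⁻ ⇌ H⁺ + SO₄²⁻: let x = [SO₄²⁻]. Ka₂ = (C + x)·x / (C − x) = 1.29e-02 → x² + (C + Ka₂)·x − Ka₂·C = 0 → x² + 0.16290·x − 1.935e-03 = 0. x = (−0.16290 + √(0.16290² + 4 × 1.935e-03)) / 2 = 1.1119e-02 M. [H⁺] = C + x = 0.15 + 1.1119e-02 = 1.6112e-01 M. pH = -log(1.6112e-01) = 0.79.

pH = 0.79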